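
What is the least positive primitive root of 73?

φ(73) = 73 − 1 = 72 = 2^3 · 3^2.
Test candidates g = 2, 3, … against the prime factors q ∈ {2, 3} of φ(73): g is a generator iff g^(72/q) ≢ 1 for every such q.
g = 2: 2^36 ≡ 1 — hits 1, so not a primitive root.
g = 3: 3^36 ≡ 1 — hits 1, so not a primitive root.
g = 4: 4^36 ≡ 1 — hits 1, so not a primitive root.
g = 5: 5^36 ≡ 72; 5^24 ≡ 8 — none is 1, so 5 is a primitive root.
Hence the least primitive root of 73 is 5.

5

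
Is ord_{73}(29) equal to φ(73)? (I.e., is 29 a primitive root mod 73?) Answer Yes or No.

Yes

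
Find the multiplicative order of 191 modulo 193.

96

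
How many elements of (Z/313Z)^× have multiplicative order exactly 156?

48

φ(313) = 313 − 1 = 312 = 2^3 · 3 · 13.
Since (Z/313Z)^× is cyclic of order 312, the number of elements of order d is φ(d) when d | 312 and 0 otherwise.
156 = 2^2 · 3 · 13 divides 312, and φ(156) = 48.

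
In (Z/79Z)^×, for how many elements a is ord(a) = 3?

φ(79) = 79 − 1 = 78 = 2 · 3 · 13.
In a cyclic group of order 78, there are φ(d) elements of order d for each divisor d of 78, and zero for non-divisors.
3 | 78, and φ(3) = 3 − 1 = 2.

2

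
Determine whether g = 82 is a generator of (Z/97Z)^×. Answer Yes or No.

Yes

φ(97) = 97 − 1 = 96 = 2^5 · 3.
It suffices to check that the order of 82 is not a proper divisor of 96: compute 82^(96/q) for q ∈ {2, 3}.
82^48 ≡ 96 (mod 97)  [q = 2: ≢ 1 ✓]
82^32 ≡ 61 (mod 97)  [q = 3: ≢ 1 ✓]
All checks pass, so 82 has order 96 and is a primitive root modulo 97.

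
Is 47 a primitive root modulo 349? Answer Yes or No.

φ(349) = 349 − 1 = 348 = 2^2 · 3 · 29.
47 is a primitive root mod 349 iff 47^(φ(349)/q) ≢ 1 for every prime q | φ(349), i.e. q ∈ {2, 3, 29}.
47^174 ≡ 348 (mod 349)  [q = 2: ≢ 1 ✓]
47^116 ≡ 1 (mod 349)  [q = 3: ≡ 1 ✗]
47^12 ≡ 301 (mod 349)  [q = 29: ≢ 1 ✓]
47^116 ≡ 1 shows ord(47) | 116, strictly less than φ(349); not a primitive root.

No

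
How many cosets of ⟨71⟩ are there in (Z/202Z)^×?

4

Since 71 ∈ (Z/202Z)^×, its order divides φ(202) = φ(2)·φ(101) = 1·100 = 100 = 2^2 · 5^2.
Divisors of 100: 1, 2, 4, 5, 10, 20, 25, 50, 100.
Compute 71^d (mod 202) for the divisors d until we hit 1:
71^1 ≡ 71 (mod 202)
71^2 ≡ 193 (mod 202)
71^4 ≡ 81 (mod 202)
71^5 ≡ 95 (mod 202)
71^10 ≡ 137 (mod 202)
71^20 ≡ 185 (mod 202)
71^25 ≡ 1 (mod 202) ✓
The order of 71 is 25, so the subgroup it generates has 25 elements.
[(Z/202Z)^× : ⟨71⟩] = 100/25 = 4.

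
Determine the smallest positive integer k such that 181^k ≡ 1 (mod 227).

113

ord(181) | φ(227) = 227 − 1 = 226 = 2 · 113.
Divisors of 226: 1, 2, 113, 226.
Check 181^d mod 227 for each divisor in increasing order:
181^1 ≡ 181 (mod 227)
181^2 ≡ 73 (mod 227)
181^113 ≡ 1 (mod 227) ✓
Therefore the multiplicative order of 181 modulo 227 is 113.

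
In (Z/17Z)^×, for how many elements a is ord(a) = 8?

4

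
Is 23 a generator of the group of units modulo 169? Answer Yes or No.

φ(169) = φ(13^2) = 13·(13−1) = 156 = 2^2 · 3 · 13.
An element g generates (Z/169Z)^× iff g^(156/q) ≢ 1 (mod 169) for each prime q ∈ {2, 3, 13}.
23^78 ≡ 1 (mod 169)  [q = 2: ≡ 1 ✗]
23^52 ≡ 146 (mod 169)  [q = 3: ≢ 1 ✓]
23^12 ≡ 1 (mod 169)  [q = 13: ≡ 1 ✗]
Since 23^78 ≡ 1, the order of 23 divides 78 < 156, so 23 is not a primitive root.

No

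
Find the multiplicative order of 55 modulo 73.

By Lagrange's theorem, ord_73(55) divides φ(73) = 73 − 1 = 72 = 2^3 · 3^2.
Divisors of 72: 1, 2, 3, 4, 6, 8, 9, 12, 18, 24, 36, 72.
Test each divisor d:
55^1 ≡ 55 (mod 73)
55^2 ≡ 32 (mod 73)
55^3 ≡ 8 (mod 73)
55^4 ≡ 2 (mod 73)
55^6 ≡ 64 (mod 73)
55^8 ≡ 4 (mod 73)
55^9 ≡ 1 (mod 73) ✓
So ord_73(55) = 9.

9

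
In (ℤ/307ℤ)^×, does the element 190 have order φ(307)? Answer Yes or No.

No

φ(307) = 307 − 1 = 306 = 2 · 3^2 · 17.
190 is a primitive root mod 307 iff 190^(φ(307)/q) ≢ 1 for every prime q | φ(307), i.e. q ∈ {2, 3, 17}.
190^153 ≡ 1 (mod 307)  [q = 2: ≡ 1 ✗]
190^102 ≡ 289 (mod 307)  [q = 3: ≢ 1 ✓]
190^18 ≡ 299 (mod 307)  [q = 17: ≢ 1 ✓]
Since 190^153 ≡ 1, the order of 190 divides 153 < 306, so 190 is not a primitive root.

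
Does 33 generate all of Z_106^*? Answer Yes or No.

Yes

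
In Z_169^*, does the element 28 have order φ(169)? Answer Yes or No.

Yes

φ(169) = φ(13^2) = 13·(13−1) = 156 = 2^2 · 3 · 13.
An element g generates (Z/169Z)^× iff g^(156/q) ≢ 1 (mod 169) for each prime q ∈ {2, 3, 13}.
28^78 ≡ 168 (mod 169)  [q = 2: ≢ 1 ✓]
28^52 ≡ 146 (mod 169)  [q = 3: ≢ 1 ✓]
28^12 ≡ 27 (mod 169)  [q = 13: ≢ 1 ✓]
Every test exponent gives a nontrivial residue, hence 28 generates the full group.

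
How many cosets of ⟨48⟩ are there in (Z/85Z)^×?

4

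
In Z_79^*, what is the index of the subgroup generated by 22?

6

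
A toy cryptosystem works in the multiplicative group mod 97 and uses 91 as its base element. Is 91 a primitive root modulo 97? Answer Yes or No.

φ(97) = 97 − 1 = 96 = 2^5 · 3.
Test 91^(96/q) mod 97 for each prime factor q of 96:
91^48 ≡ 1 (mod 97)  [q = 2: ≡ 1 ✗]
91^32 ≡ 61 (mod 97)  [q = 3: ≢ 1 ✓]
Since 91^48 ≡ 1, the order of 91 divides 48 < 96, so 91 is not a primitive root.

No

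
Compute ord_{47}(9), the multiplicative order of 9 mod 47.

23

The order of 9 must divide φ(47) = 47 − 1 = 46 = 2 · 23.
Divisors of 46: 1, 2, 23, 46.
Compute 9^d (mod 47) for the divisors d until we hit 1:
9^1 ≡ 9 (mod 47)
9^2 ≡ 34 (mod 47)
9^23 ≡ 1 (mod 47) ✓
The smallest such exponent is 23, so the order of 9 is 23.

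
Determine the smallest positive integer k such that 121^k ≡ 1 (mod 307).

153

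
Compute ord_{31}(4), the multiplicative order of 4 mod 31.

5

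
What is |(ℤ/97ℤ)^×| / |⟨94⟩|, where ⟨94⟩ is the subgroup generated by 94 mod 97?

2

The order of 94 must divide φ(97) = 97 − 1 = 96 = 2^5 · 3.
Divisors of 96: 1, 2, 3, 4, 6, 8, 12, 16, 24, 32, 48, 96.
Evaluate successive powers at the divisors of 96:
94^1 ≡ 94 (mod 97)
94^2 ≡ 9 (mod 97)
94^3 ≡ 70 (mod 97)
94^4 ≡ 81 (mod 97)
94^6 ≡ 50 (mod 97)
94^8 ≡ 62 (mod 97)
94^12 ≡ 75 (mod 97)
94^16 ≡ 61 (mod 97)
94^24 ≡ 96 (mod 97)
94^32 ≡ 35 (mod 97)
94^48 ≡ 1 (mod 97) ✓
Thus |⟨94⟩| = ord(94) = 48.
[(Z/97Z)^× : ⟨94⟩] = 96/48 = 2.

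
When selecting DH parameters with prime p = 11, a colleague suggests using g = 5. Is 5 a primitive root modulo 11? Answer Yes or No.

No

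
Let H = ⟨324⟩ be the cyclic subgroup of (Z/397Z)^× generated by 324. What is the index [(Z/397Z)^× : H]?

2

Since 324 ∈ (Z/397Z)^×, its order divides φ(397) = 397 − 1 = 396 = 2^2 · 3^2 · 11.
Divisors of 396: 1, 2, 3, 4, 6, 9, 11, 12, 18, 22, 33, 36, 44, 66, 99, 132, 198, 396.
Compute 324^d (mod 397) for the divisors d until we hit 1:
324^1 ≡ 324 (mod 397)
324^2 ≡ 168 (mod 397)
324^3 ≡ 43 (mod 397)
324^4 ≡ 37 (mod 397)
324^6 ≡ 261 (mod 397)
324^9 ≡ 107 (mod 397)
324^11 ≡ 111 (mod 397)
324^12 ≡ 234 (mod 397)
324^18 ≡ 333 (mod 397)
324^22 ≡ 14 (mod 397)
324^33 ≡ 363 (mod 397)
324^36 ≡ 126 (mod 397)
324^44 ≡ 196 (mod 397)
324^66 ≡ 362 (mod 397)
324^99 ≡ 396 (mod 397)
324^132 ≡ 34 (mod 397)
324^198 ≡ 1 (mod 397) ✓
The order of 324 is 198, so the subgroup it generates has 198 elements.
Index = |(Z/397Z)^×| / |⟨324⟩| = 396 / 198 = 2.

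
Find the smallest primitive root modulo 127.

3

φ(127) = 127 − 1 = 126 = 2 · 3^2 · 7.
g is a primitive root iff g^(126/q) ≢ 1 (mod 127) for each prime q ∈ {2, 3, 7}.
g = 2: 2^63 ≡ 1 — hits 1, so not a primitive root.
g = 3: 3^63 ≡ 126; 3^42 ≡ 107; 3^18 ≡ 4 — none is 1, so 3 is a primitive root.
So 3 is the smallest generator of (Z/127Z)^×.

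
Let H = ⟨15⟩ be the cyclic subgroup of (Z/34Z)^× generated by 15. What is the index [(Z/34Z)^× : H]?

2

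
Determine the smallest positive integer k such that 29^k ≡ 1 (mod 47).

46

By Lagrange's theorem, ord_47(29) divides φ(47) = 47 − 1 = 46 = 2 · 23.
Divisors of 46: 1, 2, 23, 46.
Evaluate successive powers at the divisors of 46:
29^1 ≡ 29 (mod 47)
29^2 ≡ 42 (mod 47)
29^23 ≡ 46 (mod 47)
29^46 ≡ 1 (mod 47) ✓
Therefore the multiplicative order of 29 modulo 47 is 46.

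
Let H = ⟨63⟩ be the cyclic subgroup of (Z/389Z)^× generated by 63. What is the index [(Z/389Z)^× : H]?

The order of 63 must divide φ(389) = 389 − 1 = 388 = 2^2 · 97.
Divisors of 388: 1, 2, 4, 97, 194, 388.
Check 63^d mod 389 for each divisor in increasing order:
63^1 ≡ 63 (mod 389)
63^2 ≡ 79 (mod 389)
63^4 ≡ 17 (mod 389)
63^97 ≡ 388 (mod 389)
63^194 ≡ 1 (mod 389) ✓
The order of 63 is 194, so the subgroup it generates has 194 elements.
Index = |(Z/389Z)^×| / |⟨63⟩| = 388 / 194 = 2.

2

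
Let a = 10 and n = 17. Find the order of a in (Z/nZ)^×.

Since 10 ∈ (Z/17Z)^×, its order divides φ(17) = 17 − 1 = 16 = 2^4.
Divisors of 16: 1, 2, 4, 8, 16.
Check 10^d mod 17 for each divisor in increasing order:
10^1 ≡ 10 (mod 17)
10^2 ≡ 15 (mod 17)
10^4 ≡ 4 (mod 17)
10^8 ≡ 16 (mod 17)
10^16 ≡ 1 (mod 17) ✓
Hence ord(10) = 16.

16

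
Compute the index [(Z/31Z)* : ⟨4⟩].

6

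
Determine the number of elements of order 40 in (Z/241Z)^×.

16

φ(241) = 241 − 1 = 240 = 2^4 · 3 · 5.
Since (Z/241Z)^× is cyclic of order 240, the number of elements of order d is φ(d) when d | 240 and 0 otherwise.
40 = 2^3 · 5 divides 240, and φ(40) = 16.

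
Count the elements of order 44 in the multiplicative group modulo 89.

20

φ(89) = 89 − 1 = 88 = 2^3 · 11.
In a cyclic group of order 88, there are φ(d) elements of order d for each divisor d of 88, and zero for non-divisors.
44 = 2^2 · 11 divides 88, and φ(44) = 20.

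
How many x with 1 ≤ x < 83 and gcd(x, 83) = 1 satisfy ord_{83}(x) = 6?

0

φ(83) = 83 − 1 = 82 = 2 · 41.
Since (Z/83Z)^× is cyclic of order 82, the number of elements of order d is φ(d) when d | 82 and 0 otherwise.
Here 82 is not a multiple of 6, so there are no elements of order 6.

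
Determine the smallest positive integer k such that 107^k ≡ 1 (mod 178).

44

The order of 107 must divide φ(178) = φ(2)·φ(89) = 1·88 = 88 = 2^3 · 11.
Divisors of 88: 1, 2, 4, 8, 11, 22, 44, 88.
Test each divisor d:
107^1 ≡ 107 (mod 178)
107^2 ≡ 57 (mod 178)
107^4 ≡ 45 (mod 178)
107^8 ≡ 67 (mod 178)
107^11 ≡ 123 (mod 178)
107^22 ≡ 177 (mod 178)
107^44 ≡ 1 (mod 178) ✓
Therefore the multiplicative order of 107 modulo 178 is 44.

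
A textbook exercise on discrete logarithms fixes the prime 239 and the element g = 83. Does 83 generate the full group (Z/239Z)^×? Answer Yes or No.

φ(239) = 239 − 1 = 238 = 2 · 7 · 17.
83 is a primitive root mod 239 iff 83^(φ(239)/q) ≢ 1 for every prime q | φ(239), i.e. q ∈ {2, 7, 17}.
83^119 ≡ 1 (mod 239)  [q = 2: ≡ 1 ✗]
83^34 ≡ 44 (mod 239)  [q = 7: ≢ 1 ✓]
83^14 ≡ 71 (mod 239)  [q = 17: ≢ 1 ✓]
83^119 ≡ 1 shows ord(83) | 119, strictly less than φ(239); not a primitive root.

No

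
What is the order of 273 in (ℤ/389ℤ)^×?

388

ord(273) | φ(389) = 389 − 1 = 388 = 2^2 · 97.
Divisors of 388: 1, 2, 4, 97, 194, 388.
Check 273^d mod 389 for each divisor in increasing order:
273^1 ≡ 273
273^2 ≡ 230
273^4 ≡ 385
273^97 ≡ 274
273^194 ≡ 388
273^388 ≡ 1
The smallest such exponent is 388, so the order of 273 is 388.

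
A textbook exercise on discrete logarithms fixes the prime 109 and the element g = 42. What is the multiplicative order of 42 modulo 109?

108

By Lagrange's theorem, ord_109(42) divides φ(109) = 109 − 1 = 108 = 2^2 · 3^3.
Divisors of 108: 1, 2, 3, 4, 6, 9, 12, 18, 27, 36, 54, 108.
Compute 42^d (mod 109) for the divisors d until we hit 1:
42^1 ≡ 42
42^2 ≡ 20
42^3 ≡ 77
42^4 ≡ 73
42^6 ≡ 43
42^9 ≡ 41
42^12 ≡ 105
42^18 ≡ 46
42^27 ≡ 33
42^36 ≡ 45
42^54 ≡ 108
42^108 ≡ 1
Therefore the multiplicative order of 42 modulo 109 is 108.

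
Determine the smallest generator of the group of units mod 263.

5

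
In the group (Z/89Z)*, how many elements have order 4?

2

φ(89) = 89 − 1 = 88 = 2^3 · 11.
(Z/89Z)^× is cyclic (|G| = 88); a cyclic group of order m has exactly φ(d) elements of each order d | m, and none otherwise.
4 = 2^2 divides 88, and φ(4) = 2.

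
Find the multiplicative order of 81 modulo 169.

39

The order of 81 must divide φ(169) = φ(13^2) = 13·(13−1) = 156 = 2^2 · 3 · 13.
Divisors of 156: 1, 2, 3, 4, 6, 12, 13, 26, 39, 52, 78, 156.
Compute 81^d (mod 169) for the divisors d until we hit 1:
81^1 ≡ 81 (mod 169)
81^2 ≡ 139 (mod 169)
81^3 ≡ 105 (mod 169)
81^4 ≡ 55 (mod 169)
81^6 ≡ 40 (mod 169)
81^12 ≡ 79 (mod 169)
81^13 ≡ 146 (mod 169)
81^26 ≡ 22 (mod 169)
81^39 ≡ 1 (mod 169) ✓
So ord_169(81) = 39.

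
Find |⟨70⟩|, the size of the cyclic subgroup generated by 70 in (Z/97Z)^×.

16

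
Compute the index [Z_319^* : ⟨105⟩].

2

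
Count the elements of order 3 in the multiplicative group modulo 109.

φ(109) = 109 − 1 = 108 = 2^2 · 3^3.
Since (Z/109Z)^× is cyclic of order 108, the number of elements of order d is φ(d) when d | 108 and 0 otherwise.
3 | 108, and φ(3) = 3 − 1 = 2.

2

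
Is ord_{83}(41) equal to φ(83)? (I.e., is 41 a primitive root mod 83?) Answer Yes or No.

φ(83) = 83 − 1 = 82 = 2 · 41.
It suffices to check that the order of 41 is not a proper divisor of 82: compute 41^(82/q) for q ∈ {2, 41}.
41^41 ≡ 1 (mod 83)  [q = 2: ≡ 1 ✗]
41^2 ≡ 21 (mod 83)  [q = 41: ≢ 1 ✓]
Since 41^41 ≡ 1, the order of 41 divides 41 < 82, so 41 is not a primitive root.

No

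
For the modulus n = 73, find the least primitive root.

5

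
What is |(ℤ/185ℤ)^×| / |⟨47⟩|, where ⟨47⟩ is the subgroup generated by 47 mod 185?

12

ord(47) | φ(185) = φ(5·37) = (5−1)·(37−1) = 4·36 = 144 = 2^4 · 3^2.
Divisors of 144: 1, 2, 3, 4, 6, 8, 9, 12, 16, 18, 24, 36, 48, 72, 144.
Evaluate successive powers at the divisors of 144:
47^1 ≡ 47 (mod 185)
47^2 ≡ 174 (mod 185)
47^3 ≡ 38 (mod 185)
47^4 ≡ 121 (mod 185)
47^6 ≡ 149 (mod 185)
47^8 ≡ 26 (mod 185)
47^9 ≡ 112 (mod 185)
47^12 ≡ 1 (mod 185) ✓
So ord_185(47) = 12, hence |⟨47⟩| = 12.
The index is φ(185) / ord(47) = 144 / 12 = 12.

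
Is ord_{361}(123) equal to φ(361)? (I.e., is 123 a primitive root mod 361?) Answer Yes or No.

No

φ(361) = φ(19^2) = 19·(19−1) = 342 = 2 · 3^2 · 19.
Test 123^(342/q) mod 361 for each prime factor q of 342:
123^171 ≡ 1 (mod 361)  [q = 2: ≡ 1 ✗]
123^114 ≡ 68 (mod 361)  [q = 3: ≢ 1 ✓]
123^18 ≡ 191 (mod 361)  [q = 19: ≢ 1 ✓]
Since 123^171 ≡ 1, the order of 123 divides 171 < 342, so 123 is not a primitive root.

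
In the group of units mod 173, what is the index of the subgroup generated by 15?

2

ord(15) | φ(173) = 173 − 1 = 172 = 2^2 · 43.
Divisors of 172: 1, 2, 4, 43, 86, 172.
Compute 15^d (mod 173) for the divisors d until we hit 1:
15^1 ≡ 15
15^2 ≡ 52
15^4 ≡ 109
15^43 ≡ 172
15^86 ≡ 1
So ord_173(15) = 86, hence |⟨15⟩| = 86.
The index is φ(173) / ord(15) = 172 / 86 = 2.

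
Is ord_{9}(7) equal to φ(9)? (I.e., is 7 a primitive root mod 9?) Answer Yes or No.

No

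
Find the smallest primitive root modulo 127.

3

φ(127) = 127 − 1 = 126 = 2 · 3^2 · 7.
Test candidates g = 2, 3, … against the prime factors q ∈ {2, 3, 7} of φ(127): g is a generator iff g^(126/q) ≢ 1 for every such q.
g = 2: 2^63 ≡ 1 — hits 1, so not a primitive root.
g = 3: 3^63 ≡ 126; 3^42 ≡ 107; 3^18 ≡ 4 — none is 1, so 3 is a primitive root.
Hence the least primitive root of 127 is 3.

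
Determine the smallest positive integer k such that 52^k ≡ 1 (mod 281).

280

The order of 52 must divide φ(281) = 281 − 1 = 280 = 2^3 · 5 · 7.
Divisors of 280: 1, 2, 4, 5, 7, 8, 10, 14, 20, 28, 35, 40, 56, 70, 140, 280.
Check 52^d mod 281 for each divisor in increasing order:
52^1 ≡ 52 (mod 281)
52^2 ≡ 175 (mod 281)
52^4 ≡ 277 (mod 281)
52^5 ≡ 73 (mod 281)
52^7 ≡ 130 (mod 281)
52^8 ≡ 16 (mod 281)
52^10 ≡ 271 (mod 281)
52^14 ≡ 40 (mod 281)
52^20 ≡ 100 (mod 281)
52^28 ≡ 195 (mod 281)
52^35 ≡ 60 (mod 281)
52^40 ≡ 165 (mod 281)
52^56 ≡ 90 (mod 281)
52^70 ≡ 228 (mod 281)
52^140 ≡ 280 (mod 281)
52^280 ≡ 1 (mod 281) ✓
Therefore the multiplicative order of 52 modulo 281 is 280.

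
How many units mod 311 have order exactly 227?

0

φ(311) = 311 − 1 = 310 = 2 · 5 · 31.
In a cyclic group of order 310, there are φ(d) elements of order d for each divisor d of 310, and zero for non-divisors.
227 does not divide 310, so no element of (Z/311Z)^× has order 227.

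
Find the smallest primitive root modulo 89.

3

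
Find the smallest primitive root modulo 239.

φ(239) = 239 − 1 = 238 = 2 · 7 · 17.
g is a primitive root iff g^(238/q) ≢ 1 (mod 239) for each prime q ∈ {2, 7, 17}.
g = 2: 2^119 ≡ 1 — hits 1, so not a primitive root.
g = 3: 3^119 ≡ 1 — hits 1, so not a primitive root.
g = 4: 4^119 ≡ 1 — hits 1, so not a primitive root.
g = 5: 5^119 ≡ 1 — hits 1, so not a primitive root.
g = 6: 6^119 ≡ 1 — hits 1, so not a primitive root.
g = 7: 7^119 ≡ 238; 7^34 ≡ 24; 7^14 ≡ 211 — none is 1, so 7 is a primitive root.
Hence the least primitive root of 239 is 7.

7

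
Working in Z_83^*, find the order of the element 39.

Since 39 ∈ (Z/83Z)^×, its order divides φ(83) = 83 − 1 = 82 = 2 · 41.
Divisors of 82: 1, 2, 41, 82.
Check 39^d mod 83 for each divisor in increasing order:
39^1 ≡ 39
39^2 ≡ 27
39^41 ≡ 82
39^82 ≡ 1
Therefore the multiplicative order of 39 modulo 83 is 82.

82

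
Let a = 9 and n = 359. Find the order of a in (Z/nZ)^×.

179

Since 9 ∈ (Z/359Z)^×, its order divides φ(359) = 359 − 1 = 358 = 2 · 179.
Divisors of 358: 1, 2, 179, 358.
Test each divisor d:
9^1 ≡ 9 (mod 359)
9^2 ≡ 81 (mod 359)
9^179 ≡ 1 (mod 359) ✓
So ord_359(9) = 179.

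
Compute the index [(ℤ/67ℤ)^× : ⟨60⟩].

By Lagrange's theorem, ord_67(60) divides φ(67) = 67 − 1 = 66 = 2 · 3 · 11.
Divisors of 66: 1, 2, 3, 6, 11, 22, 33, 66.
Evaluate successive powers at the divisors of 66:
60^1 ≡ 60 (mod 67)
60^2 ≡ 49 (mod 67)
60^3 ≡ 59 (mod 67)
60^6 ≡ 64 (mod 67)
60^11 ≡ 37 (mod 67)
60^22 ≡ 29 (mod 67)
60^33 ≡ 1 (mod 67) ✓
Thus |⟨60⟩| = ord(60) = 33.
[(Z/67Z)^× : ⟨60⟩] = 66/33 = 2.

2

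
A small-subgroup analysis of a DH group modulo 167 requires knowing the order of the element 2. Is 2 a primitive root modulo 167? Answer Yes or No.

No

φ(167) = 167 − 1 = 166 = 2 · 83.
Test 2^(166/q) mod 167 for each prime factor q of 166:
2^83 ≡ 1 (mod 167)  [q = 2: ≡ 1 ✗]
2^2 ≡ 4 (mod 167)  [q = 83: ≢ 1 ✓]
The check at q = 2 fails, so 2 generates a proper subgroup.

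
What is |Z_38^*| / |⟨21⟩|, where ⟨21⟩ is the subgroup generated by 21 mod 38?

Since 21 ∈ (Z/38Z)^×, its order divides φ(38) = φ(2)·φ(19) = 1·18 = 18 = 2 · 3^2.
Divisors of 18: 1, 2, 3, 6, 9, 18.
Check 21^d mod 38 for each divisor in increasing order:
21^1 ≡ 21 (mod 38)
21^2 ≡ 23 (mod 38)
21^3 ≡ 27 (mod 38)
21^6 ≡ 7 (mod 38)
21^9 ≡ 37 (mod 38)
21^18 ≡ 1 (mod 38) ✓
So ord_38(21) = 18, hence |⟨21⟩| = 18.
Index = |(Z/38Z)^×| / |⟨21⟩| = 18 / 18 = 1.

1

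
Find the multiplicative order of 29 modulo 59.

29

ord(29) | φ(59) = 59 − 1 = 58 = 2 · 29.
Divisors of 58: 1, 2, 29, 58.
Compute 29^d (mod 59) for the divisors d until we hit 1:
29^1 ≡ 29
29^2 ≡ 15
29^29 ≡ 1
So ord_59(29) = 29.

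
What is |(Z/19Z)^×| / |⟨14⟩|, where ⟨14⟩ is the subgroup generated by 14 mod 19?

Since 14 ∈ (Z/19Z)^×, its order divides φ(19) = 19 − 1 = 18 = 2 · 3^2.
Divisors of 18: 1, 2, 3, 6, 9, 18.
Compute 14^d (mod 19) for the divisors d until we hit 1:
14^1 ≡ 14 (mod 19)
14^2 ≡ 6 (mod 19)
14^3 ≡ 8 (mod 19)
14^6 ≡ 7 (mod 19)
14^9 ≡ 18 (mod 19)
14^18 ≡ 1 (mod 19) ✓
Thus |⟨14⟩| = ord(14) = 18.
[(Z/19Z)^× : ⟨14⟩] = 18/18 = 1.

1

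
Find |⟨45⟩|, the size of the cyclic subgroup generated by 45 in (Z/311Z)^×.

155

By Lagrange's theorem, ord_311(45) divides φ(311) = 311 − 1 = 310 = 2 · 5 · 31.
Divisors of 310: 1, 2, 5, 10, 31, 62, 155, 310.
Evaluate successive powers at the divisors of 310:
45^1 ≡ 45 (mod 311)
45^2 ≡ 159 (mod 311)
45^5 ≡ 7 (mod 311)
45^10 ≡ 49 (mod 311)
45^31 ≡ 52 (mod 311)
45^62 ≡ 216 (mod 311)
45^155 ≡ 1 (mod 311) ✓
The smallest such exponent is 155, so the order of 45 is 155.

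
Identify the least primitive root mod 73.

5

φ(73) = 73 − 1 = 72 = 2^3 · 3^2.
g is a primitive root iff g^(72/q) ≢ 1 (mod 73) for each prime q ∈ {2, 3}.
g = 2: 2^36 ≡ 1 — hits 1, so not a primitive root.
g = 3: 3^36 ≡ 1 — hits 1, so not a primitive root.
g = 4: 4^36 ≡ 1 — hits 1, so not a primitive root.
g = 5: 5^36 ≡ 72; 5^24 ≡ 8 — none is 1, so 5 is a primitive root.
So 5 is the smallest generator of (Z/73Z)^×.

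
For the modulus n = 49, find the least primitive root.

3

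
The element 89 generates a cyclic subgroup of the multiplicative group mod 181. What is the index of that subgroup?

5

By Lagrange's theorem, ord_181(89) divides φ(181) = 181 − 1 = 180 = 2^2 · 3^2 · 5.
Divisors of 180: 1, 2, 3, 4, 5, 6, 9, 10, 12, 15, 18, 20, 30, 36, 45, 60, 90, 180.
Evaluate successive powers at the divisors of 180:
89^1 ≡ 89
89^2 ≡ 138
89^3 ≡ 155
89^4 ≡ 39
89^5 ≡ 32
89^6 ≡ 133
89^9 ≡ 162
89^10 ≡ 119
89^12 ≡ 132
89^15 ≡ 7
89^18 ≡ 180
89^20 ≡ 43
89^30 ≡ 49
89^36 ≡ 1
The order of 89 is 36, so the subgroup it generates has 36 elements.
Index = |(Z/181Z)^×| / |⟨89⟩| = 180 / 36 = 5.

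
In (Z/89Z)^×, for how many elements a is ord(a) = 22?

φ(89) = 89 − 1 = 88 = 2^3 · 11.
Since (Z/89Z)^× is cyclic of order 88, the number of elements of order d is φ(d) when d | 88 and 0 otherwise.
22 = 2 · 11 divides 88, and φ(22) = 10.

10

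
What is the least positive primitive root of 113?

φ(113) = 113 − 1 = 112 = 2^4 · 7.
Test candidates g = 2, 3, … against the prime factors q ∈ {2, 7} of φ(113): g is a generator iff g^(112/q) ≢ 1 for every such q.
g = 2: 2^56 ≡ 1 — hits 1, so not a primitive root.
g = 3: 3^56 ≡ 112; 3^16 ≡ 49 — none is 1, so 3 is a primitive root.
Hence the least primitive root of 113 is 3.

3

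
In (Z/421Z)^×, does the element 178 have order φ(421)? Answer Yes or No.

No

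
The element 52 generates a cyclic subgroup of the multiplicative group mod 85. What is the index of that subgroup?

ord(52) | φ(85) = φ(5·17) = (5−1)·(17−1) = 4·16 = 64 = 2^6.
Divisors of 64: 1, 2, 4, 8, 16, 32, 64.
Check 52^d mod 85 for each divisor in increasing order:
52^1 ≡ 52 (mod 85)
52^2 ≡ 69 (mod 85)
52^4 ≡ 1 (mod 85) ✓
Thus |⟨52⟩| = ord(52) = 4.
[(Z/85Z)^× : ⟨52⟩] = 64/4 = 16.

16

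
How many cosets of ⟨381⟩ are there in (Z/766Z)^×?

1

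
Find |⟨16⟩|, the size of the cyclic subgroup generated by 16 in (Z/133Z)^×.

9

ord(16) | φ(133) = φ(7·19) = (7−1)·(19−1) = 6·18 = 108 = 2^2 · 3^3.
Divisors of 108: 1, 2, 3, 4, 6, 9, 12, 18, 27, 36, 54, 108.
Test each divisor d:
16^1 ≡ 16 (mod 133)
16^2 ≡ 123 (mod 133)
16^3 ≡ 106 (mod 133)
16^4 ≡ 100 (mod 133)
16^6 ≡ 64 (mod 133)
16^9 ≡ 1 (mod 133) ✓
So ord_133(16) = 9.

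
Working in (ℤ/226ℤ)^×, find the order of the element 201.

56

By Lagrange's theorem, ord_226(201) divides φ(226) = φ(2)·φ(113) = 1·112 = 112 = 2^4 · 7.
Divisors of 112: 1, 2, 4, 7, 8, 14, 16, 28, 56, 112.
Check 201^d mod 226 for each divisor in increasing order:
201^1 ≡ 201
201^2 ≡ 173
201^4 ≡ 97
201^7 ≡ 157
201^8 ≡ 143
201^14 ≡ 15
201^16 ≡ 109
201^28 ≡ 225
201^56 ≡ 1
So ord_226(201) = 56.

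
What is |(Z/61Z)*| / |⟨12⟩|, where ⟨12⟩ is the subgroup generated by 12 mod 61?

By Lagrange's theorem, ord_61(12) divides φ(61) = 61 − 1 = 60 = 2^2 · 3 · 5.
Divisors of 60: 1, 2, 3, 4, 5, 6, 10, 12, 15, 20, 30, 60.
Evaluate successive powers at the divisors of 60:
12^1 ≡ 12 (mod 61)
12^2 ≡ 22 (mod 61)
12^3 ≡ 20 (mod 61)
12^4 ≡ 57 (mod 61)
12^5 ≡ 13 (mod 61)
12^6 ≡ 34 (mod 61)
12^10 ≡ 47 (mod 61)
12^12 ≡ 58 (mod 61)
12^15 ≡ 1 (mod 61) ✓
The order of 12 is 15, so the subgroup it generates has 15 elements.
[(Z/61Z)^× : ⟨12⟩] = 60/15 = 4.

4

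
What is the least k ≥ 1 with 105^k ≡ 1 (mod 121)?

110

Since 105 ∈ (Z/121Z)^×, its order divides φ(121) = φ(11^2) = 11·(11−1) = 110 = 2 · 5 · 11.
Divisors of 110: 1, 2, 5, 10, 11, 22, 55, 110.
Test each divisor d:
105^1 ≡ 105
105^2 ≡ 14
105^5 ≡ 10
105^10 ≡ 100
105^11 ≡ 94
105^22 ≡ 3
105^55 ≡ 120
105^110 ≡ 1
So ord_121(105) = 110.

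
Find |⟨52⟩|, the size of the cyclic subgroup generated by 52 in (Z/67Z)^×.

22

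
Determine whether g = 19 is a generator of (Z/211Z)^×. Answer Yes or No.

φ(211) = 211 − 1 = 210 = 2 · 3 · 5 · 7.
Test 19^(210/q) mod 211 for each prime factor q of 210:
19^105 ≡ 1 (mod 211)  [q = 2: ≡ 1 ✗]
19^70 ≡ 196 (mod 211)  [q = 3: ≢ 1 ✓]
19^42 ≡ 71 (mod 211)  [q = 5: ≢ 1 ✓]
19^30 ≡ 1 (mod 211)  [q = 7: ≡ 1 ✗]
Since 19^105 ≡ 1, the order of 19 divides 105 < 210, so 19 is not a primitive root.

No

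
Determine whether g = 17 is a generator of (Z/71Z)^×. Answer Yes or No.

No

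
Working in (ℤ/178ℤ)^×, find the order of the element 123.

ord(123) | φ(178) = φ(2)·φ(89) = 1·88 = 88 = 2^3 · 11.
Divisors of 88: 1, 2, 4, 8, 11, 22, 44, 88.
Evaluate successive powers at the divisors of 88:
123^1 ≡ 123 (mod 178)
123^2 ≡ 177 (mod 178)
123^4 ≡ 1 (mod 178) ✓
Hence ord(123) = 4.

4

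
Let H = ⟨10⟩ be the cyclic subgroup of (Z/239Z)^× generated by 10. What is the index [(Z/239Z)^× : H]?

34

The order of 10 must divide φ(239) = 239 − 1 = 238 = 2 · 7 · 17.
Divisors of 238: 1, 2, 7, 14, 17, 34, 119, 238.
Check 10^d mod 239 for each divisor in increasing order:
10^1 ≡ 10 (mod 239)
10^2 ≡ 100 (mod 239)
10^7 ≡ 1 (mod 239) ✓
The order of 10 is 7, so the subgroup it generates has 7 elements.
The index is φ(239) / ord(10) = 238 / 7 = 34.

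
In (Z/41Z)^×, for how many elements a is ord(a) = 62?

0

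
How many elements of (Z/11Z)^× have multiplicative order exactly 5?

φ(11) = 11 − 1 = 10 = 2 · 5.
Since (Z/11Z)^× is cyclic of order 10, the number of elements of order d is φ(d) when d | 10 and 0 otherwise.
5 | 10, and φ(5) = 5 − 1 = 4.

4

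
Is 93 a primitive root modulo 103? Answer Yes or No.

φ(103) = 103 − 1 = 102 = 2 · 3 · 17.
It suffices to check that the order of 93 is not a proper divisor of 102: compute 93^(102/q) for q ∈ {2, 3, 17}.
93^51 ≡ 1 (mod 103)  [q = 2: ≡ 1 ✗]
93^34 ≡ 1 (mod 103)  [q = 3: ≡ 1 ✗]
93^6 ≡ 76 (mod 103)  [q = 17: ≢ 1 ✓]
93^51 ≡ 1 shows ord(93) | 51, strictly less than φ(103); not a primitive root.

No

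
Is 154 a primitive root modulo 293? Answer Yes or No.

Yes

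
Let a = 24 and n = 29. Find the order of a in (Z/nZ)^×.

7

By Lagrange's theorem, ord_29(24) divides φ(29) = 29 − 1 = 28 = 2^2 · 7.
Divisors of 28: 1, 2, 4, 7, 14, 28.
Test each divisor d:
24^1 ≡ 24
24^2 ≡ 25
24^4 ≡ 16
24^7 ≡ 1
The smallest such exponent is 7, so the order of 24 is 7.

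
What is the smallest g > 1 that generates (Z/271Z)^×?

φ(271) = 271 − 1 = 270 = 2 · 3^3 · 5.
Test candidates g = 2, 3, … against the prime factors q ∈ {2, 3, 5} of φ(271): g is a generator iff g^(270/q) ≢ 1 for every such q.
g = 2: 2^135 ≡ 1 — hits 1, so not a primitive root.
g = 3: 3^135 ≡ 270; 3^90 ≡ 1 — hits 1, so not a primitive root.
g = 4: 4^135 ≡ 1 — hits 1, so not a primitive root.
g = 5: 5^135 ≡ 1 — hits 1, so not a primitive root.
g = 6: 6^135 ≡ 270; 6^90 ≡ 242; 6^54 ≡ 10 — none is 1, so 6 is a primitive root.
Hence the least primitive root of 271 is 6.

6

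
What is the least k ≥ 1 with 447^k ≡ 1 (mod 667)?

ord(447) | φ(667) = φ(23·29) = (23−1)·(29−1) = 22·28 = 616 = 2^3 · 7 · 11.
Divisors of 616: 1, 2, 4, 7, 8, 11, 14, 22, 28, 44, 56, 77, 88, 154, 308, 616.
Compute 447^d (mod 667) for the divisors d until we hit 1:
447^1 ≡ 447 (mod 667)
447^2 ≡ 376 (mod 667)
447^4 ≡ 639 (mod 667)
447^7 ≡ 336 (mod 667)
447^8 ≡ 117 (mod 667)
447^11 ≡ 597 (mod 667)
447^14 ≡ 173 (mod 667)
447^22 ≡ 231 (mod 667)
447^28 ≡ 581 (mod 667)
447^44 ≡ 1 (mod 667) ✓
Hence ord(447) = 44.

44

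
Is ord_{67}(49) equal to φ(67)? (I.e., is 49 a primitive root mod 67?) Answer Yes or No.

No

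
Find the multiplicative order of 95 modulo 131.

By Lagrange's theorem, ord_131(95) divides φ(131) = 131 − 1 = 130 = 2 · 5 · 13.
Divisors of 130: 1, 2, 5, 10, 13, 26, 65, 130.
Check 95^d mod 131 for each divisor in increasing order:
95^1 ≡ 95
95^2 ≡ 117
95^5 ≡ 18
95^10 ≡ 62
95^13 ≡ 70
95^26 ≡ 53
95^65 ≡ 130
95^130 ≡ 1
So ord_131(95) = 130.

130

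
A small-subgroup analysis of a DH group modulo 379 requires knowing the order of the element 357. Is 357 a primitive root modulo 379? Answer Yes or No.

φ(379) = 379 − 1 = 378 = 2 · 3^3 · 7.
It suffices to check that the order of 357 is not a proper divisor of 378: compute 357^(378/q) for q ∈ {2, 3, 7}.
357^189 ≡ 378 (mod 379)  [q = 2: ≢ 1 ✓]
357^126 ≡ 51 (mod 379)  [q = 3: ≢ 1 ✓]
357^54 ≡ 125 (mod 379)  [q = 7: ≢ 1 ✓]
Every test exponent gives a nontrivial residue, hence 357 generates the full group.

Yes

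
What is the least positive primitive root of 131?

2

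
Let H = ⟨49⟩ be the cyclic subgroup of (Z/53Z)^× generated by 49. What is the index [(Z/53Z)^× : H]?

ord(49) | φ(53) = 53 − 1 = 52 = 2^2 · 13.
Divisors of 52: 1, 2, 4, 13, 26, 52.
Evaluate successive powers at the divisors of 52:
49^1 ≡ 49 (mod 53)
49^2 ≡ 16 (mod 53)
49^4 ≡ 44 (mod 53)
49^13 ≡ 1 (mod 53) ✓
The order of 49 is 13, so the subgroup it generates has 13 elements.
Index = |(Z/53Z)^×| / |⟨49⟩| = 52 / 13 = 4.

4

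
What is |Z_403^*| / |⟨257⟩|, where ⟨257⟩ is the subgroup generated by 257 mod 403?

12

Since 257 ∈ (Z/403Z)^×, its order divides φ(403) = φ(13·31) = (13−1)·(31−1) = 12·30 = 360 = 2^3 · 3^2 · 5.
Divisors of 360: 1, 2, 3, 4, 5, 6, 8, 9, 10, 12, 15, 18, 20, 24, 30, 36, 40, 45, 60, 72, 90, 120, 180, 360.
Test each divisor d:
257^1 ≡ 257
257^2 ≡ 360
257^3 ≡ 233
257^4 ≡ 237
257^5 ≡ 56
257^6 ≡ 287
257^8 ≡ 152
257^9 ≡ 376
257^10 ≡ 315
257^12 ≡ 157
257^15 ≡ 311
257^18 ≡ 326
257^20 ≡ 87
257^24 ≡ 66
257^30 ≡ 1
The order of 257 is 30, so the subgroup it generates has 30 elements.
Index = |(Z/403Z)^×| / |⟨257⟩| = 360 / 30 = 12.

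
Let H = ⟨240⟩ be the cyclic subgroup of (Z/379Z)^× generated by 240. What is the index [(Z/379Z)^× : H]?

3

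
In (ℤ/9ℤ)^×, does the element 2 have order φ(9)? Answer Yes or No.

φ(9) = φ(3^2) = 3·(3−1) = 6 = 2 · 3.
It suffices to check that the order of 2 is not a proper divisor of 6: compute 2^(6/q) for q ∈ {2, 3}.
2^3 ≡ 8 (mod 9)  [q = 2: ≢ 1 ✓]
2^2 ≡ 4 (mod 9)  [q = 3: ≢ 1 ✓]
All checks pass, so 2 has order 6 and is a primitive root modulo 9.

Yes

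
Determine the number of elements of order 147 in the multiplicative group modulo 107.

0

φ(107) = 107 − 1 = 106 = 2 · 53.
In a cyclic group of order 106, there are φ(d) elements of order d for each divisor d of 106, and zero for non-divisors.
Since 147 ∤ 106, the count is 0.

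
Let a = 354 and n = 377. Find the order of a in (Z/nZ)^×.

42

Since 354 ∈ (Z/377Z)^×, its order divides φ(377) = φ(13·29) = (13−1)·(29−1) = 12·28 = 336 = 2^4 · 3 · 7.
Divisors of 336: 1, 2, 3, 4, 6, 7, 8, 12, 14, 16, 21, 24, 28, 42, 48, 56, 84, 112, 168, 336.
Test each divisor d:
354^1 ≡ 354 (mod 377)
354^2 ≡ 152 (mod 377)
354^3 ≡ 274 (mod 377)
354^4 ≡ 107 (mod 377)
354^6 ≡ 53 (mod 377)
354^7 ≡ 289 (mod 377)
354^8 ≡ 139 (mod 377)
354^12 ≡ 170 (mod 377)
354^14 ≡ 204 (mod 377)
354^16 ≡ 94 (mod 377)
354^21 ≡ 144 (mod 377)
354^24 ≡ 248 (mod 377)
354^28 ≡ 146 (mod 377)
354^42 ≡ 1 (mod 377) ✓
So ord_377(354) = 42.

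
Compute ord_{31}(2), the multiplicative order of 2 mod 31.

5

By Lagrange's theorem, ord_31(2) divides φ(31) = 31 − 1 = 30 = 2 · 3 · 5.
Divisors of 30: 1, 2, 3, 5, 6, 10, 15, 30.
Evaluate successive powers at the divisors of 30:
2^1 ≡ 2
2^2 ≡ 4
2^3 ≡ 8
2^5 ≡ 1
Therefore the multiplicative order of 2 modulo 31 is 5.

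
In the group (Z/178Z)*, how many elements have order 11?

φ(178) = φ(2)·φ(89) = 1·88 = 88 = 2^3 · 11.
In a cyclic group of order 88, there are φ(d) elements of order d for each divisor d of 88, and zero for non-divisors.
11 | 88, and φ(11) = 11 − 1 = 10.

10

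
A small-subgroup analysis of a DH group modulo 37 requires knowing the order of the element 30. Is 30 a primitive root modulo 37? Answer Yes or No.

φ(37) = 37 − 1 = 36 = 2^2 · 3^2.
30 is a primitive root mod 37 iff 30^(φ(37)/q) ≢ 1 for every prime q | φ(37), i.e. q ∈ {2, 3}.
30^18 ≡ 1 (mod 37)  [q = 2: ≡ 1 ✗]
30^12 ≡ 10 (mod 37)  [q = 3: ≢ 1 ✓]
The check at q = 2 fails, so 30 generates a proper subgroup.

No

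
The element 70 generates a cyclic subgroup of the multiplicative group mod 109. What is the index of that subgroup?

ord(70) | φ(109) = 109 − 1 = 108 = 2^2 · 3^3.
Divisors of 108: 1, 2, 3, 4, 6, 9, 12, 18, 27, 36, 54, 108.
Check 70^d mod 109 for each divisor in increasing order:
70^1 ≡ 70
70^2 ≡ 104
70^3 ≡ 86
70^4 ≡ 25
70^6 ≡ 93
70^9 ≡ 41
70^12 ≡ 38
70^18 ≡ 46
70^27 ≡ 33
70^36 ≡ 45
70^54 ≡ 108
70^108 ≡ 1
Thus |⟨70⟩| = ord(70) = 108.
Index = |(Z/109Z)^×| / |⟨70⟩| = 108 / 108 = 1.

1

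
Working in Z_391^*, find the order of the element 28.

By Lagrange's theorem, ord_391(28) divides φ(391) = φ(17·23) = (17−1)·(23−1) = 16·22 = 352 = 2^5 · 11.
Divisors of 352: 1, 2, 4, 8, 11, 16, 22, 32, 44, 88, 176, 352.
Evaluate successive powers at the divisors of 352:
28^1 ≡ 28 (mod 391)
28^2 ≡ 2 (mod 391)
28^4 ≡ 4 (mod 391)
28^8 ≡ 16 (mod 391)
28^11 ≡ 114 (mod 391)
28^16 ≡ 256 (mod 391)
28^22 ≡ 93 (mod 391)
28^32 ≡ 239 (mod 391)
28^44 ≡ 47 (mod 391)
28^88 ≡ 254 (mod 391)
28^176 ≡ 1 (mod 391) ✓
So ord_391(28) = 176.

176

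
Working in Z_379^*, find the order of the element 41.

63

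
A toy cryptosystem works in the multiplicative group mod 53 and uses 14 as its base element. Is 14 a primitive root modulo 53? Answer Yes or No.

φ(53) = 53 − 1 = 52 = 2^2 · 13.
An element g generates (Z/53Z)^× iff g^(52/q) ≢ 1 (mod 53) for each prime q ∈ {2, 13}.
14^26 ≡ 52 (mod 53)  [q = 2: ≢ 1 ✓]
14^4 ≡ 44 (mod 53)  [q = 13: ≢ 1 ✓]
Every test exponent gives a nontrivial residue, hence 14 generates the full group.

Yes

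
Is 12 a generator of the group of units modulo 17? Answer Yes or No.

φ(17) = 17 − 1 = 16 = 2^4.
It suffices to check that the order of 12 is not a proper divisor of 16: compute 12^(16/q) for q ∈ {2}.
12^8 ≡ 16 (mod 17)  [q = 2: ≢ 1 ✓]
All checks pass, so 12 has order 16 and is a primitive root modulo 17.

Yes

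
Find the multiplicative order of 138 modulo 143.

Since 138 ∈ (Z/143Z)^×, its order divides φ(143) = φ(11·13) = (11−1)·(13−1) = 10·12 = 120 = 2^3 · 3 · 5.
Divisors of 120: 1, 2, 3, 4, 5, 6, 8, 10, 12, 15, 20, 24, 30, 40, 60, 120.
Test each divisor d:
138^1 ≡ 138
138^2 ≡ 25
138^3 ≡ 18
138^4 ≡ 53
138^5 ≡ 21
138^6 ≡ 38
138^8 ≡ 92
138^10 ≡ 12
138^12 ≡ 14
138^15 ≡ 109
138^20 ≡ 1
Hence ord(138) = 20.

20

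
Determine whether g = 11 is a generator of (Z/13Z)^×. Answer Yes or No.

Yes

φ(13) = 13 − 1 = 12 = 2^2 · 3.
An element g generates (Z/13Z)^× iff g^(12/q) ≢ 1 (mod 13) for each prime q ∈ {2, 3}.
11^6 ≡ 12 (mod 13)  [q = 2: ≢ 1 ✓]
11^4 ≡ 3 (mod 13)  [q = 3: ≢ 1 ✓]
None equal 1, so ord_13(11) = 12: 11 is a primitive root.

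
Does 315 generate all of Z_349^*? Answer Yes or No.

φ(349) = 349 − 1 = 348 = 2^2 · 3 · 29.
Test 315^(348/q) mod 349 for each prime factor q of 348:
315^174 ≡ 348 (mod 349)  [q = 2: ≢ 1 ✓]
315^116 ≡ 226 (mod 349)  [q = 3: ≢ 1 ✓]
315^12 ≡ 234 (mod 349)  [q = 29: ≢ 1 ✓]
All checks pass, so 315 has order 348 and is a primitive root modulo 349.

Yes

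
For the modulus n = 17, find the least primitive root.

3

φ(17) = 17 − 1 = 16 = 2^4.
g is a primitive root iff g^(16/q) ≢ 1 (mod 17) for each prime q ∈ {2}.
g = 2: 2^8 ≡ 1 — hits 1, so not a primitive root.
g = 3: 3^8 ≡ 16 — none is 1, so 3 is a primitive root.
The smallest primitive root modulo 17 is 3.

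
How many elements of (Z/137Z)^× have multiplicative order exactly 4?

φ(137) = 137 − 1 = 136 = 2^3 · 17.
In a cyclic group of order 136, there are φ(d) elements of order d for each divisor d of 136, and zero for non-divisors.
4 = 2^2 divides 136, and φ(4) = 2.

2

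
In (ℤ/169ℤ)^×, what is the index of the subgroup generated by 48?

4

By Lagrange's theorem, ord_169(48) divides φ(169) = φ(13^2) = 13·(13−1) = 156 = 2^2 · 3 · 13.
Divisors of 156: 1, 2, 3, 4, 6, 12, 13, 26, 39, 52, 78, 156.
Evaluate successive powers at the divisors of 156:
48^1 ≡ 48 (mod 169)
48^2 ≡ 107 (mod 169)
48^3 ≡ 66 (mod 169)
48^4 ≡ 126 (mod 169)
48^6 ≡ 131 (mod 169)
48^12 ≡ 92 (mod 169)
48^13 ≡ 22 (mod 169)
48^26 ≡ 146 (mod 169)
48^39 ≡ 1 (mod 169) ✓
So ord_169(48) = 39, hence |⟨48⟩| = 39.
The index is φ(169) / ord(48) = 156 / 39 = 4.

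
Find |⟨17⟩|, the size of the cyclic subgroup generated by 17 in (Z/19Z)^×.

9

By Lagrange's theorem, ord_19(17) divides φ(19) = 19 − 1 = 18 = 2 · 3^2.
Divisors of 18: 1, 2, 3, 6, 9, 18.
Check 17^d mod 19 for each divisor in increasing order:
17^1 ≡ 17
17^2 ≡ 4
17^3 ≡ 11
17^6 ≡ 7
17^9 ≡ 1
So ord_19(17) = 9.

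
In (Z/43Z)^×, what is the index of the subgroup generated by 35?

6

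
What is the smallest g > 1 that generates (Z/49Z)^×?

φ(49) = φ(7^2) = 7·(7−1) = 42 = 2 · 3 · 7.
Test candidates g = 2, 3, … against the prime factors q ∈ {2, 3, 7} of φ(49): g is a generator iff g^(42/q) ≢ 1 for every such q.
g = 2: 2^21 ≡ 1 — hits 1, so not a primitive root.
g = 3: 3^21 ≡ 48; 3^14 ≡ 30; 3^6 ≡ 43 — none is 1, so 3 is a primitive root.
Hence the least primitive root of 49 is 3.

3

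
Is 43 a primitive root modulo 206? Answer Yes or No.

φ(206) = φ(2)·φ(103) = 1·102 = 102 = 2 · 3 · 17.
Test 43^(102/q) mod 206 for each prime factor q of 102:
43^51 ≡ 205 (mod 206)  [q = 2: ≢ 1 ✓]
43^34 ≡ 149 (mod 206)  [q = 3: ≢ 1 ✓]
43^6 ≡ 81 (mod 206)  [q = 17: ≢ 1 ✓]
Every test exponent gives a nontrivial residue, hence 43 generates the full group.

Yes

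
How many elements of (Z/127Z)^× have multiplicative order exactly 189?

0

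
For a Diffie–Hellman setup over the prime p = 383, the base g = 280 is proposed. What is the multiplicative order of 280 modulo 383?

382

ord(280) | φ(383) = 383 − 1 = 382 = 2 · 191.
Divisors of 382: 1, 2, 191, 382.
Compute 280^d (mod 383) for the divisors d until we hit 1:
280^1 ≡ 280
280^2 ≡ 268
280^191 ≡ 382
280^382 ≡ 1
Therefore the multiplicative order of 280 modulo 383 is 382.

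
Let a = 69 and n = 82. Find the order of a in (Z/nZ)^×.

The order of 69 must divide φ(82) = φ(2)·φ(41) = 1·40 = 40 = 2^3 · 5.
Divisors of 40: 1, 2, 4, 5, 8, 10, 20, 40.
Evaluate successive powers at the divisors of 40:
69^1 ≡ 69
69^2 ≡ 5
69^4 ≡ 25
69^5 ≡ 3
69^8 ≡ 51
69^10 ≡ 9
69^20 ≡ 81
69^40 ≡ 1
Therefore the multiplicative order of 69 modulo 82 is 40.

40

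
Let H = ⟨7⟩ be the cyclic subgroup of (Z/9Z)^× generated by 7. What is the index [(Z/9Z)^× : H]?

2

By Lagrange's theorem, ord_9(7) divides φ(9) = φ(3^2) = 3·(3−1) = 6 = 2 · 3.
Divisors of 6: 1, 2, 3, 6.
Compute 7^d (mod 9) for the divisors d until we hit 1:
7^1 ≡ 7 (mod 9)
7^2 ≡ 4 (mod 9)
7^3 ≡ 1 (mod 9) ✓
Thus |⟨7⟩| = ord(7) = 3.
Index = |(Z/9Z)^×| / |⟨7⟩| = 6 / 3 = 2.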